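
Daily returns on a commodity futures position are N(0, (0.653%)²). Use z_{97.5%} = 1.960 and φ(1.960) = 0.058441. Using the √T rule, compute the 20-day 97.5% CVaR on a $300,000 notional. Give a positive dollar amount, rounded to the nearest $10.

$20,480

σ_{20d} = 0.653% × √20 = 2.920%.
ES multiplier = φ(z)/(1−α) = 0.058441/0.025 = 2.338.
ES = 2.920% × 2.338 = 6.827%; on $300,000: $20,481.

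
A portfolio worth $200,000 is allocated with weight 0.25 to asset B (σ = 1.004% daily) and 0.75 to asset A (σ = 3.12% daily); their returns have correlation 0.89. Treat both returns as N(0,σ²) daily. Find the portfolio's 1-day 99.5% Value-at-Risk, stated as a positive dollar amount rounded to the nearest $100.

σ_p² = 0.25²·1.004² + 0.75²·3.12² + 2·0.89·0.25·0.75·1.004·3.12 = 6.5841 (%²).
σ_p = √6.5841 = 2.566%.
At 99.5%, z = 2.576.
VaR = 2.576 × 2.566% = 6.610%; on $200,000 that is $13,220.

$13,200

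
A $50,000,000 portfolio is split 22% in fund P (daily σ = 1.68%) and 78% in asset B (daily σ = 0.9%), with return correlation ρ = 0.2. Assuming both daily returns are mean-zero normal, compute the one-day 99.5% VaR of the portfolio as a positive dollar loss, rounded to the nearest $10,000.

σ_p² = 0.22²·1.68² + 0.78²·0.9² + 2·0.2·0.22·0.78·1.68·0.9 = 0.7332 (%²).
σ_p = √0.7332 = 0.856%.
At 99.5%, z = 2.576.
VaR = 2.576 × 0.856% = 2.205%; on $50,000,000 that is $1,102,500.

$1,100,000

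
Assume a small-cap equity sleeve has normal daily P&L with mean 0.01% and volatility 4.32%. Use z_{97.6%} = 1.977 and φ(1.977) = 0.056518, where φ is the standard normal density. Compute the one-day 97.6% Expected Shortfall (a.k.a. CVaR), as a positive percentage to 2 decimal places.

10.16%

Tail multiplier: φ(z)/(1−α) = 0.056518 / 0.024 = 2.355.
ES = −(0.01%) + 4.32% × 2.355 = 10.164%.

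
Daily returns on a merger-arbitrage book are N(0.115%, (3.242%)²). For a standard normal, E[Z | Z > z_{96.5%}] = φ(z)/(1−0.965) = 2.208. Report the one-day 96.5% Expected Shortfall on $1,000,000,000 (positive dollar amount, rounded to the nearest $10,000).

$70,430,000

ES = −(0.115%) + 3.242% × 2.208 = 7.043%.
On $1,000,000,000: 0.07043 × $1,000,000,000 = $70,430,000.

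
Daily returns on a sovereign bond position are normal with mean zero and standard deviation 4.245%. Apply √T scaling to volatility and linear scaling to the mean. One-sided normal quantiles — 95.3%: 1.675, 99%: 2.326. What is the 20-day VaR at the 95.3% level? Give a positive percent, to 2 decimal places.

σ_{20d} = 4.245% × √20 = 18.984%.
VaR = 1.675 × 18.984% = 31.798%.

31.80%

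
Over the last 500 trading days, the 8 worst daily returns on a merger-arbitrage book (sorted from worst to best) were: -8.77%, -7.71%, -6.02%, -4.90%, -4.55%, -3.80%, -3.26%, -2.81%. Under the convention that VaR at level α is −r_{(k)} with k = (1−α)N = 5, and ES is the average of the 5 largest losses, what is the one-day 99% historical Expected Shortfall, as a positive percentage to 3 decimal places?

The 5 worst returns sum to -31.95%.
ES = −(-31.95%) / 5 = 6.39% ≈ 6.390%.

6.390%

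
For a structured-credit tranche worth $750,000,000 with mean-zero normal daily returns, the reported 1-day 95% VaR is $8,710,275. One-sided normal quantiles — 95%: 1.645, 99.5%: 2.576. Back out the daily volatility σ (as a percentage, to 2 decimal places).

0.71%

VaR as a fraction: $8,710,275 / $750,000,000 = 1.161%.
σ = VaR / z = 1.161% / 1.645 = 0.706%.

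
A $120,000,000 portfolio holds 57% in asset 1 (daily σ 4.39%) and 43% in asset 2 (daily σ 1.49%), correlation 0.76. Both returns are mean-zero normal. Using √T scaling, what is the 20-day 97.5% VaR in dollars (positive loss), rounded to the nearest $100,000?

σ_p = √(0.57²·4.39² + 0.43²·1.49² + 2·0.76·0.57·0.43·4.39·1.49) = 3.018%.
σ_{20d} = 3.018% × √20 = 13.497%.
z(97.5%) = 1.960.
VaR = 1.960 × 13.497% = 26.454%; on $120,000,000 that is $31,744,800.

$31,700,000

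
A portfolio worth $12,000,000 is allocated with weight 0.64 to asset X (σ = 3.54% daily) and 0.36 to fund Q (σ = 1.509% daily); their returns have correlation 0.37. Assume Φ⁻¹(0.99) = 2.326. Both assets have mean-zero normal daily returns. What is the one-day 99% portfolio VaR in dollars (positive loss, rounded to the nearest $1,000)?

$703,000

σ_p² = 0.64²·3.54² + 0.36²·1.509² + 2·0.37·0.64·0.36·3.54·1.509 = 6.3388 (%²).
σ_p = √6.3388 = 2.518%.
VaR = 2.326 × 2.518% = 5.857%; on $12,000,000 that is $702,840.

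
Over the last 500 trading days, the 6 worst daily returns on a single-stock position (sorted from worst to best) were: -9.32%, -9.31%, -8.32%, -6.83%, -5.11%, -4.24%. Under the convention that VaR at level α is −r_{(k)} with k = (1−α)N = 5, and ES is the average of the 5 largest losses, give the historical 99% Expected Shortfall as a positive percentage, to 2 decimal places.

The 5 worst returns sum to -38.89%.
ES = −(-38.89%) / 5 = 7.778% ≈ 7.78%.

7.78%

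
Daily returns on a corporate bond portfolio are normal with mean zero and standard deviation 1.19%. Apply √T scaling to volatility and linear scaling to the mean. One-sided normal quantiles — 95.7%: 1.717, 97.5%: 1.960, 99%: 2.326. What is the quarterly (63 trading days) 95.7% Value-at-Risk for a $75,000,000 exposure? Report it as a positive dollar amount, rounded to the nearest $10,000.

$12,160,000

σ_{63d} = 1.19% × √63 = 9.445%.
VaR = 1.717 × 9.445% = 16.217%.
On $75,000,000: 0.16217 × $75,000,000 = $12,162,750.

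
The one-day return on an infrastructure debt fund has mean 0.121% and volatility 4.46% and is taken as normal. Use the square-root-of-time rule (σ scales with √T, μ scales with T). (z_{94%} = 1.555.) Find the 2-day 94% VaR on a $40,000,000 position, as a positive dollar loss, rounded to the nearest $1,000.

σ_{2d} = 4.46% × √2 = 6.307%; μ_{2d} = 2 × 0.121% = 0.242%.
VaR = −(0.242%) + 1.555 × 6.307% = 9.565%.
On $40,000,000: 0.09565 × $40,000,000 = $3,826,000.

$3,826,000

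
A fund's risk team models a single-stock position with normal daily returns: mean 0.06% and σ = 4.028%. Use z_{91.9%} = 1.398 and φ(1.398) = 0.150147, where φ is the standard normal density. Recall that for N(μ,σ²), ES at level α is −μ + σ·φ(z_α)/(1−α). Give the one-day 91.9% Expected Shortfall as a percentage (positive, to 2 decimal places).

7.41%

Tail multiplier: φ(z)/(1−α) = 0.150147 / 0.081 = 1.854.
ES = −(0.06%) + 4.028% × 1.854 = 7.408%.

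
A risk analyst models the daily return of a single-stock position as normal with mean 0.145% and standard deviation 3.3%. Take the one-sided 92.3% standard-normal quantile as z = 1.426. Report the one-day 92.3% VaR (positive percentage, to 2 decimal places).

4.56%

VaR = −μ + z·σ = −(0.145%) + 1.426 × 3.3% = 4.561%.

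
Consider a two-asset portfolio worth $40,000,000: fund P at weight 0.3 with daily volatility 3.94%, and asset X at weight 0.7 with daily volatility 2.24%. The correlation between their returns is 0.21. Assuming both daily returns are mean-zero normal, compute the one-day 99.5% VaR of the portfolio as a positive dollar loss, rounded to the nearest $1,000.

σ_p² = 0.3²·3.94² + 0.7²·2.24² + 2·0.21·0.3·0.7·3.94·2.24 = 4.6342 (%²).
σ_p = √4.6342 = 2.153%.
At 99.5%, z = 2.576.
VaR = 2.576 × 2.153% = 5.546%; on $40,000,000 that is $2,218,400.

$2,218,000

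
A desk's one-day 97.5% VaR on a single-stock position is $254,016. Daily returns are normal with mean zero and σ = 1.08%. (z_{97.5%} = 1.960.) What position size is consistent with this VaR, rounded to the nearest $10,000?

VaR as a fraction of value: z·σ = 1.960 × 1.08% = 2.1168%.
Position = $254,016 / 0.021168 = $12,000,000.

$12,000,000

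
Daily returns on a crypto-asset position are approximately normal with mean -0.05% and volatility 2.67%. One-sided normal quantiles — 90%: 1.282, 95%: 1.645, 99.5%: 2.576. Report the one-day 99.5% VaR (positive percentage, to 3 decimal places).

VaR = −μ + z·σ = −(-0.05%) + 2.576 × 2.67% = 6.928%.

6.928%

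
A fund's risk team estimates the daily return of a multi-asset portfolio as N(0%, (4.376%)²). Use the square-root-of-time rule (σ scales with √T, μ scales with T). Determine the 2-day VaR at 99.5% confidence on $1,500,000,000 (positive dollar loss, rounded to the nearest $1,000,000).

$239,000,000

At 99.5%, z = 2.576.
σ_{2d} = 4.376% × √2 = 6.189%.
VaR = 2.576 × 6.189% = 15.943%.
On $1,500,000,000: 0.15943 × $1,500,000,000 = $239,145,000.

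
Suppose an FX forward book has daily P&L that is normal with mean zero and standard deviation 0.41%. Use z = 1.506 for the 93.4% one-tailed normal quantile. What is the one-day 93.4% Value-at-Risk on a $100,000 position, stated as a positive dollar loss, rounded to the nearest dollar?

VaR = z·σ = 1.506 × 0.41% = 0.617%.
On $100,000: 0.00617 × $100,000 = $617.

$617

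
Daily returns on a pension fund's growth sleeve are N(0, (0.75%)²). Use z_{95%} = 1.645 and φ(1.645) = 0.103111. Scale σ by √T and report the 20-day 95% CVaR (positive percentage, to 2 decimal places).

σ_{20d} = 0.75% × √20 = 3.354%.
ES multiplier = φ(z)/(1−α) = 0.103111/0.05 = 2.062.
ES = 3.354% × 2.062 = 6.916%.

6.92%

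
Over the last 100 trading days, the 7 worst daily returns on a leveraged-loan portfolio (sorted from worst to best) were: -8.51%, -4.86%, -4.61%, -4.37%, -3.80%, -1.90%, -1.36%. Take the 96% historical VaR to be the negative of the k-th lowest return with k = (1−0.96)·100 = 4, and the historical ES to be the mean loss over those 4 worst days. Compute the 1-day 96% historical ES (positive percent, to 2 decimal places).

The 4 worst returns sum to -22.35%.
ES = −(-22.35%) / 4 = 5.5875% ≈ 5.59%.

5.59%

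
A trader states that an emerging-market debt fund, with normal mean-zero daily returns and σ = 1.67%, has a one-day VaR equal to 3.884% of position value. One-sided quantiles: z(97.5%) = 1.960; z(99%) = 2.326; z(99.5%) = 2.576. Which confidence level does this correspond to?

Implied z = VaR/σ = 3.884 / 1.67 = 2.326.
This matches z(99%) = 2.326.

99%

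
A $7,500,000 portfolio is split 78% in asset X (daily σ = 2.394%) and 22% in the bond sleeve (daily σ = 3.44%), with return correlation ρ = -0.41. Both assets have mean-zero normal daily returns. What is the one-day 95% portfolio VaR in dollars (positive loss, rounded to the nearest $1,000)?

$210,000

σ_p² = 0.78²·2.394² + 0.22²·3.44² + 2·-0.41·0.78·0.22·2.394·3.44 = 2.9008 (%²).
σ_p = √2.9008 = 1.703%.
At 95%, z = 1.645.
VaR = 1.645 × 1.703% = 2.801%; on $7,500,000 that is $210,075.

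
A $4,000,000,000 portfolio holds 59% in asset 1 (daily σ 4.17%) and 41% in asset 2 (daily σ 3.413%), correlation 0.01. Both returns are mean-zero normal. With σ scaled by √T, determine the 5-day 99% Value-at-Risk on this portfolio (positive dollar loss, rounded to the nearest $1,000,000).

σ_p = √(0.59²·4.17² + 0.41²·3.413² + 2·0.01·0.59·0.41·4.17·3.413) = 2.843%.
σ_{5d} = 2.843% × √5 = 6.357%.
z(99%) = 2.326.
VaR = 2.326 × 6.357% = 14.786%; on $4,000,000,000 that is $591,440,000.

$591,000,000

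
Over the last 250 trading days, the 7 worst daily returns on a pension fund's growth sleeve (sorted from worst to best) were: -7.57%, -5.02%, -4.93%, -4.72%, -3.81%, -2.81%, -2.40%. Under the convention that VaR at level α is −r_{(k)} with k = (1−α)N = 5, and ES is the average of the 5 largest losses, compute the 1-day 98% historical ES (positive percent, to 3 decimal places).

5.210%

The 5 worst returns sum to -26.05%.
ES = −(-26.05%) / 5 = 5.21% ≈ 5.210%.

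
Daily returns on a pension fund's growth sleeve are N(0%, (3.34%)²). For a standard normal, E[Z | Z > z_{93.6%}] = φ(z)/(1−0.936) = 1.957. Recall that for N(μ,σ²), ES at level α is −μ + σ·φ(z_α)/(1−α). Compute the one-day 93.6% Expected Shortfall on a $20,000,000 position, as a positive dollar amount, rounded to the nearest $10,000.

$1,310,000

ES = 3.34% × 1.957 = 6.536%.
On $20,000,000: 0.06536 × $20,000,000 = $1,307,200.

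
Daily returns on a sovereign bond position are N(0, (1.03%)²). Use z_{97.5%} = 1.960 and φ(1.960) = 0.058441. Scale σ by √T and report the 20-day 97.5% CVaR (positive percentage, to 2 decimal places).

σ_{20d} = 1.03% × √20 = 4.606%.
ES multiplier = φ(z)/(1−α) = 0.058441/0.025 = 2.338.
ES = 4.606% × 2.338 = 10.769%.

10.77%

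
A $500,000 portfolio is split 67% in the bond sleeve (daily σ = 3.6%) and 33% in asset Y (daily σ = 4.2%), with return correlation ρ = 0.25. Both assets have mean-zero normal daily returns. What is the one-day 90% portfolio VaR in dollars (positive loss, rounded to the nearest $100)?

$19,700

σ_p² = 0.67²·3.6² + 0.33²·4.2² + 2·0.25·0.67·0.33·3.6·4.2 = 9.4103 (%²).
σ_p = √9.4103 = 3.068%.
At 90%, z = 1.282.
VaR = 1.282 × 3.068% = 3.933%; on $500,000 that is $19,665.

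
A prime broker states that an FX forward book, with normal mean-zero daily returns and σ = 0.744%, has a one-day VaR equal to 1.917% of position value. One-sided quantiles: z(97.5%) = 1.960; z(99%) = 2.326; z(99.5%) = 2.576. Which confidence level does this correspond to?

Implied z = VaR/σ = 1.917 / 0.744 = 2.577.
This matches z(99.5%) = 2.576.

99.5%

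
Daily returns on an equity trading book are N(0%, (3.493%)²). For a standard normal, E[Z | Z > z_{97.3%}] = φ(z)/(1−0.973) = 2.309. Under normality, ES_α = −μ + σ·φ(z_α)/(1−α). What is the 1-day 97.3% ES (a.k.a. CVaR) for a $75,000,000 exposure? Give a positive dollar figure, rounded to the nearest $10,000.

ES = 3.493% × 2.309 = 8.065%.
On $75,000,000: 0.08065 × $75,000,000 = $6,048,750.

$6,050,000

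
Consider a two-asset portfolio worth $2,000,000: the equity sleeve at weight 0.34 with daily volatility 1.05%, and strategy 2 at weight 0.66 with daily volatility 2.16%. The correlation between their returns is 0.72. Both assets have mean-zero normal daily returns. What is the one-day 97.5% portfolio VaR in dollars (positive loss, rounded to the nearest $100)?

$66,700

σ_p² = 0.34²·1.05² + 0.66²·2.16² + 2·0.72·0.34·0.66·1.05·2.16 = 2.8927 (%²).
σ_p = √2.8927 = 1.701%.
At 97.5%, z = 1.960.
VaR = 1.960 × 1.701% = 3.334%; on $2,000,000 that is $66,680.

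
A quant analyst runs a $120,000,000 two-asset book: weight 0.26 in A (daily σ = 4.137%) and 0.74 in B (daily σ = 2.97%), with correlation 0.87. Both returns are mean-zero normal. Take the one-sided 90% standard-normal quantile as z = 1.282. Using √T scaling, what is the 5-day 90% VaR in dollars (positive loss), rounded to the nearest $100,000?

$10,900,000

σ_p = √(0.26²·4.137² + 0.74²·2.97² + 2·0.87·0.26·0.74·4.137·2.97) = 3.178%.
σ_{5d} = 3.178% × √5 = 7.106%.
VaR = 1.282 × 7.106% = 9.110%; on $120,000,000 that is $10,932,000.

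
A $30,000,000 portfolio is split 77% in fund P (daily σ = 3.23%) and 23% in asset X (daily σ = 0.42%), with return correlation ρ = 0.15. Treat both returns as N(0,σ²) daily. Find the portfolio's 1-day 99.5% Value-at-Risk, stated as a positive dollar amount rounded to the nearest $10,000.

σ_p² = 0.77²·3.23² + 0.23²·0.42² + 2·0.15·0.77·0.23·3.23·0.42 = 6.2671 (%²).
σ_p = √6.2671 = 2.503%.
At 99.5%, z = 2.576.
VaR = 2.576 × 2.503% = 6.448%; on $30,000,000 that is $1,934,400.

$1,930,000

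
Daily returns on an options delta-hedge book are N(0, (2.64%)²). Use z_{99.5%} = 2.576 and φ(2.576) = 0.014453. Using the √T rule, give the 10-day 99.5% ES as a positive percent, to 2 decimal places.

24.13%

σ_{10d} = 2.64% × √10 = 8.348%.
ES multiplier = φ(z)/(1−α) = 0.014453/0.005 = 2.891.
ES = 8.348% × 2.891 = 24.134%.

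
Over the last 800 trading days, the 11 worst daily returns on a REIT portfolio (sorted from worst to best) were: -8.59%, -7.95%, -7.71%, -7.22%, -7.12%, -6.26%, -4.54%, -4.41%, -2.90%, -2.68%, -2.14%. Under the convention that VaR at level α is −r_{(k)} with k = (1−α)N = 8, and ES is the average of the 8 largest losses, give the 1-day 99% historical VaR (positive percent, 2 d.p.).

4.41%

k = 8; the 8th lowest return is -4.41%, so VaR = 4.41%.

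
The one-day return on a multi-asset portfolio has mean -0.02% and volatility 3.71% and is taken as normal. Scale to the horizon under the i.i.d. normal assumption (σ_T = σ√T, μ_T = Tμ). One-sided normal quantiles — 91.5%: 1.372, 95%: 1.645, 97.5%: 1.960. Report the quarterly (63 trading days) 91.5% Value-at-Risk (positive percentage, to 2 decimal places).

41.66%

σ_{63d} = 3.71% × √63 = 29.447%; μ_{63d} = 63 × -0.02% = -1.260%.
VaR = −(-1.260%) + 1.372 × 29.447% = 41.661%.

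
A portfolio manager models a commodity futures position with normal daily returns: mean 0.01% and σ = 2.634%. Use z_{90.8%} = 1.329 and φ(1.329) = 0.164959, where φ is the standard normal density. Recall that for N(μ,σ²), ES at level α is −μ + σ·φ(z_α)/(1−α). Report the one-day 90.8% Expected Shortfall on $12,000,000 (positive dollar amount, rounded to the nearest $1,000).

Tail multiplier: φ(z)/(1−α) = 0.164959 / 0.092 = 1.793.
ES = −(0.01%) + 2.634% × 1.793 = 4.713%.
On $12,000,000: 0.04713 × $12,000,000 = $565,560.

$566,000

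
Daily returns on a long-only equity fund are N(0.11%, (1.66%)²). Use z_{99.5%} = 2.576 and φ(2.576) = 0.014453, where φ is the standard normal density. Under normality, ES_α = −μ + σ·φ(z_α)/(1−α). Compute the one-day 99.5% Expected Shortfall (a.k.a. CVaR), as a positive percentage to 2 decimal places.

4.69%

Tail multiplier: φ(z)/(1−α) = 0.014453 / 0.005 = 2.891.
ES = −(0.11%) + 1.66% × 2.891 = 4.689%.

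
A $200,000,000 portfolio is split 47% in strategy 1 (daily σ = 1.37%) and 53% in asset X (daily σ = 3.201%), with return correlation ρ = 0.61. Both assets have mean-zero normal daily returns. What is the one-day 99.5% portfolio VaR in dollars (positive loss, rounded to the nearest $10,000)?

$11,080,000

σ_p² = 0.47²·1.37² + 0.53²·3.201² + 2·0.61·0.47·0.53·1.37·3.201 = 4.6255 (%²).
σ_p = √4.6255 = 2.151%.
At 99.5%, z = 2.576.
VaR = 2.576 × 2.151% = 5.541%; on $200,000,000 that is $11,082,000.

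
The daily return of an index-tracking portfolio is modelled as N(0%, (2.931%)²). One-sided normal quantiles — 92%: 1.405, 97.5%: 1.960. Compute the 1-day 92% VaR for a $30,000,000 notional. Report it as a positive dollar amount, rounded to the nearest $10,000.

VaR = z·σ = 1.405 × 2.931% = 4.118%.
On $30,000,000: 0.04118 × $30,000,000 = $1,235,400.

$1,240,000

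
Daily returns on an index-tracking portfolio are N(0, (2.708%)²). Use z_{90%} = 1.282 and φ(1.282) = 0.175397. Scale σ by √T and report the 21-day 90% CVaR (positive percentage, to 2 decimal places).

21.77%

σ_{21d} = 2.708% × √21 = 12.410%.
ES multiplier = φ(z)/(1−α) = 0.175397/0.1 = 1.754.
ES = 12.410% × 1.754 = 21.767%.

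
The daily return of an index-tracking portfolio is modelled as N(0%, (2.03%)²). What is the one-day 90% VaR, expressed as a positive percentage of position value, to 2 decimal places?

2.60%

At 90% one-sided, z = 1.282.
VaR = z·σ = 1.282 × 2.03% = 2.602%.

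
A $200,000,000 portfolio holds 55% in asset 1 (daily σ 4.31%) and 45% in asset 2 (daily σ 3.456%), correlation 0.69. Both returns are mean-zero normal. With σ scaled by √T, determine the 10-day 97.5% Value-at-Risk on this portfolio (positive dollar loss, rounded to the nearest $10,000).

σ_p = √(0.55²·4.31² + 0.45²·3.456² + 2·0.69·0.55·0.45·4.31·3.456) = 3.623%.
σ_{10d} = 3.623% × √10 = 11.457%.
z(97.5%) = 1.960.
VaR = 1.960 × 11.457% = 22.456%; on $200,000,000 that is $44,912,000.

$44,910,000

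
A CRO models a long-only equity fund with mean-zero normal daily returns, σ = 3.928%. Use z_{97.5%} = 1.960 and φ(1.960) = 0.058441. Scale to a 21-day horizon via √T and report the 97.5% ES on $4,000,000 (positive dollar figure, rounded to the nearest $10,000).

$1,680,000

σ_{21d} = 3.928% × √21 = 18.000%.
ES multiplier = φ(z)/(1−α) = 0.058441/0.025 = 2.338.
ES = 18.000% × 2.338 = 42.084%; on $4,000,000: $1,683,360.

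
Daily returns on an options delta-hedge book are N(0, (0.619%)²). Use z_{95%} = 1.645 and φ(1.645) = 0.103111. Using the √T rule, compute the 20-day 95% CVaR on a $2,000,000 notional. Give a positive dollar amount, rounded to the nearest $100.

σ_{20d} = 0.619% × √20 = 2.768%.
ES multiplier = φ(z)/(1−α) = 0.103111/0.05 = 2.062.
ES = 2.768% × 2.062 = 5.708%; on $2,000,000: $114,160.

$114,200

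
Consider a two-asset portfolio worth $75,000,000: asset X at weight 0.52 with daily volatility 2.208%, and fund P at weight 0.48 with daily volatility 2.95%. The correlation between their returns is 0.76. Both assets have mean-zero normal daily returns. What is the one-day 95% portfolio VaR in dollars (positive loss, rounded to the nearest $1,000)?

$2,970,000

σ_p² = 0.52²·2.208² + 0.48²·2.95² + 2·0.76·0.52·0.48·2.208·2.95 = 5.7945 (%²).
σ_p = √5.7945 = 2.407%.
At 95%, z = 1.645.
VaR = 1.645 × 2.407% = 3.960%; on $75,000,000 that is $2,970,000.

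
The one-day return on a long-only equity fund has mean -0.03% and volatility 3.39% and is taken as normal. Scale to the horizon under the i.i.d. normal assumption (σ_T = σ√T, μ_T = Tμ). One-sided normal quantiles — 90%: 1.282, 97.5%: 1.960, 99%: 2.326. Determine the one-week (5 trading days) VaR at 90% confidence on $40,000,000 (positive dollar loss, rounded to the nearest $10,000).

σ_{5d} = 3.39% × √5 = 7.580%; μ_{5d} = 5 × -0.03% = -0.150%.
VaR = −(-0.150%) + 1.282 × 7.580% = 9.868%.
On $40,000,000: 0.09868 × $40,000,000 = $3,947,200.

$3,950,000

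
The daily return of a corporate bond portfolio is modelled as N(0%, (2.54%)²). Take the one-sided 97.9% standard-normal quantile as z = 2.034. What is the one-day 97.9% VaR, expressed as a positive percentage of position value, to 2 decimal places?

5.17%

VaR = z·σ = 2.034 × 2.54% = 5.166%.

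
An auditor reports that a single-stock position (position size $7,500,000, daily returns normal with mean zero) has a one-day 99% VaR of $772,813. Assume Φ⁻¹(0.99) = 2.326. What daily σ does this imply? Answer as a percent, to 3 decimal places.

4.430%

VaR as a fraction: $772,813 / $7,500,000 = 10.304%.
σ = VaR / z = 10.304% / 2.326 = 4.430%.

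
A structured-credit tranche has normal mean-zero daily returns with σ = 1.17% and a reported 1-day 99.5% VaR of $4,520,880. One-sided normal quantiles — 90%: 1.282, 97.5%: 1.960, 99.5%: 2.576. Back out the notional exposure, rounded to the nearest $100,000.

VaR as a fraction of value: z·σ = 2.576 × 1.17% = 3.01392%.
Position = $4,520,880 / 0.0301392 = $150,000,000.

$150,000,000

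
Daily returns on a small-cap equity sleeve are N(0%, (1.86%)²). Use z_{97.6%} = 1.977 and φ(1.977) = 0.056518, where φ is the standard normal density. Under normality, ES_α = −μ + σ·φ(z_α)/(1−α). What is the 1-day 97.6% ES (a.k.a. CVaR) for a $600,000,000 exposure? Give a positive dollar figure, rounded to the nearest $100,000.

Tail multiplier: φ(z)/(1−α) = 0.056518 / 0.024 = 2.355.
ES = 1.86% × 2.355 = 4.380%.
On $600,000,000: 0.04380 × $600,000,000 = $26,280,000.

$26,300,000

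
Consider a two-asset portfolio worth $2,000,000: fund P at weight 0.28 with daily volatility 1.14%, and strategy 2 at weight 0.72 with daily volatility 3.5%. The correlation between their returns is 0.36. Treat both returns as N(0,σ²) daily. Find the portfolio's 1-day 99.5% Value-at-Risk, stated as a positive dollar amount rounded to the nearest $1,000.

σ_p² = 0.28²·1.14² + 0.72²·3.5² + 2·0.36·0.28·0.72·1.14·3.5 = 7.0314 (%²).
σ_p = √7.0314 = 2.652%.
At 99.5%, z = 2.576.
VaR = 2.576 × 2.652% = 6.832%; on $2,000,000 that is $136,640.

$137,000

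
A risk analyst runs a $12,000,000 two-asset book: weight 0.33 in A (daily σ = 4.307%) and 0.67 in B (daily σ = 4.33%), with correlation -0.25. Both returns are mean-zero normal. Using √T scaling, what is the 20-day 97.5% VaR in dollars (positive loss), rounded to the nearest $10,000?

$3,040,000

σ_p = √(0.33²·4.307² + 0.67²·4.33² + 2·-0.25·0.33·0.67·4.307·4.33) = 2.894%.
σ_{20d} = 2.894% × √20 = 12.942%.
z(97.5%) = 1.960.
VaR = 1.960 × 12.942% = 25.366%; on $12,000,000 that is $3,043,920.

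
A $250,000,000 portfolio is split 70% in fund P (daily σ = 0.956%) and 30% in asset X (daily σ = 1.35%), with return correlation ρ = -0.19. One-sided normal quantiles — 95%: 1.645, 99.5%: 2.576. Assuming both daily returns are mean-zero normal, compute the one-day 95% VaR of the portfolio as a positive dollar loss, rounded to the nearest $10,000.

$2,930,000

σ_p² = 0.7²·0.956² + 0.3²·1.35² + 2·-0.19·0.7·0.3·0.956·1.35 = 0.5089 (%²).
σ_p = √0.5089 = 0.713%.
VaR = 1.645 × 0.713% = 1.173%; on $250,000,000 that is $2,932,500.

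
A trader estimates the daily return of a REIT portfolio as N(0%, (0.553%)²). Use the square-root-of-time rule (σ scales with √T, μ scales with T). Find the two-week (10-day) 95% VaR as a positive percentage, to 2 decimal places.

2.88%

At 95%, z = 1.645.
σ_{10d} = 0.553% × √10 = 1.749%.
VaR = 1.645 × 1.749% = 2.877%.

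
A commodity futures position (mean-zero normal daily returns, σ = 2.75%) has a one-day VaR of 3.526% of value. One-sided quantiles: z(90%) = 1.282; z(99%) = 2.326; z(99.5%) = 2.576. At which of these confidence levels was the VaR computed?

Implied z = VaR/σ = 3.526 / 2.75 = 1.282.
This matches z(90%) = 1.282.

90%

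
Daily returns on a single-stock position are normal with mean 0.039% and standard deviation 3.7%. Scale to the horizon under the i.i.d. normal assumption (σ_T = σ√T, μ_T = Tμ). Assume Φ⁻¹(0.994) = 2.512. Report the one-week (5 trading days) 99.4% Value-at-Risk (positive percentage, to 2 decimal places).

σ_{5d} = 3.7% × √5 = 8.273%; μ_{5d} = 5 × 0.039% = 0.195%.
VaR = −(0.195%) + 2.512 × 8.273% = 20.587%.

20.59%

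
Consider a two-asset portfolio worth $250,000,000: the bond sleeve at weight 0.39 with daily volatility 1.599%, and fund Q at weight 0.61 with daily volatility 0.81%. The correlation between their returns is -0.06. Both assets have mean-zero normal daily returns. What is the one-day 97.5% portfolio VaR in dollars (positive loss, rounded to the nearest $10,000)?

σ_p² = 0.39²·1.599² + 0.61²·0.81² + 2·-0.06·0.39·0.61·1.599·0.81 = 0.5960 (%²).
σ_p = √0.5960 = 0.772%.
At 97.5%, z = 1.960.
VaR = 1.960 × 0.772% = 1.513%; on $250,000,000 that is $3,782,500.

$3,780,000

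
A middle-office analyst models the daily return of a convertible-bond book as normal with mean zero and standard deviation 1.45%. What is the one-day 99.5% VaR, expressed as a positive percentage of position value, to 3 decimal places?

3.735%

At 99.5% one-sided, z = 2.576.
VaR = z·σ = 2.576 × 1.45% = 3.735%.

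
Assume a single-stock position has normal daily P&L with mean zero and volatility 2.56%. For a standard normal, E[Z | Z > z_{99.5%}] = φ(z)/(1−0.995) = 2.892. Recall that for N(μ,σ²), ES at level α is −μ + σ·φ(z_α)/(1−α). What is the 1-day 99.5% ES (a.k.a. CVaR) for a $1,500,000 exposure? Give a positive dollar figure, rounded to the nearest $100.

ES = 2.56% × 2.892 = 7.404%.
On $1,500,000: 0.07404 × $1,500,000 = $111,060.

$111,100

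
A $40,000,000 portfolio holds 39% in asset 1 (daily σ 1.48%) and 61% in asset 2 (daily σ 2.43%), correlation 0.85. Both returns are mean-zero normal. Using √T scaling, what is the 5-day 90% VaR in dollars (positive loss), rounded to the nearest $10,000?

$2,290,000

σ_p = √(0.39²·1.48² + 0.61²·2.43² + 2·0.85·0.39·0.61·1.48·2.43) = 1.996%.
σ_{5d} = 1.996% × √5 = 4.463%.
z(90%) = 1.282.
VaR = 1.282 × 4.463% = 5.722%; on $40,000,000 that is $2,288,800.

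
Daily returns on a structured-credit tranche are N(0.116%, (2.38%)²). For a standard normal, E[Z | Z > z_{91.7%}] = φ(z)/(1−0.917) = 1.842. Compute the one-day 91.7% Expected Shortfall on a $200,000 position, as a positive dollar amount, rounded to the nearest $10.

$8,540

ES = −(0.116%) + 2.38% × 1.842 = 4.268%.
On $200,000: 0.04268 × $200,000 = $8,536.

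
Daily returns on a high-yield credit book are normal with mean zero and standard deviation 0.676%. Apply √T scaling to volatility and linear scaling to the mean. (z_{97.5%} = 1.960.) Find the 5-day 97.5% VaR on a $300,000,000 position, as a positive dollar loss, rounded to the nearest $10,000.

$8,890,000

σ_{5d} = 0.676% × √5 = 1.512%.
VaR = 1.960 × 1.512% = 2.964%.
On $300,000,000: 0.02964 × $300,000,000 = $8,892,000.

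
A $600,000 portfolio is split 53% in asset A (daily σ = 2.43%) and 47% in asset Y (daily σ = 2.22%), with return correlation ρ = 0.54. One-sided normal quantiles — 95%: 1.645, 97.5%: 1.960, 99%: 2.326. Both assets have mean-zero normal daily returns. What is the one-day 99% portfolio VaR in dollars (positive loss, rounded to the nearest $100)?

$28,600

σ_p² = 0.53²·2.43² + 0.47²·2.22² + 2·0.54·0.53·0.47·2.43·2.22 = 4.1987 (%²).
σ_p = √4.1987 = 2.049%.
VaR = 2.326 × 2.049% = 4.766%; on $600,000 that is $28,596.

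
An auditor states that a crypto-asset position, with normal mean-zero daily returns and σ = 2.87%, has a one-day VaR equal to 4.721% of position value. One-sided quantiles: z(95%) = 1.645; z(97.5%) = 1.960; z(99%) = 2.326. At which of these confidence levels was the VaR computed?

95%

Implied z = VaR/σ = 4.721 / 2.87 = 1.645.
This matches z(95%) = 1.645.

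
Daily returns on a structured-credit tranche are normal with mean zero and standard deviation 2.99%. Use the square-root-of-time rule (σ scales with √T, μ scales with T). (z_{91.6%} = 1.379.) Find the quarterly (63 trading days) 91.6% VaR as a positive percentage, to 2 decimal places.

32.73%

σ_{63d} = 2.99% × √63 = 23.732%.
VaR = 1.379 × 23.732% = 32.726%.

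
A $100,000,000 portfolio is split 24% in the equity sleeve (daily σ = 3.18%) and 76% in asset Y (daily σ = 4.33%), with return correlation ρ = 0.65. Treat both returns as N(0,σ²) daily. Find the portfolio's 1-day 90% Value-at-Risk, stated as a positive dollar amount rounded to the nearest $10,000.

σ_p² = 0.24²·3.18² + 0.76²·4.33² + 2·0.65·0.24·0.76·3.18·4.33 = 14.6768 (%²).
σ_p = √14.6768 = 3.831%.
At 90%, z = 1.282.
VaR = 1.282 × 3.831% = 4.911%; on $100,000,000 that is $4,911,000.

$4,910,000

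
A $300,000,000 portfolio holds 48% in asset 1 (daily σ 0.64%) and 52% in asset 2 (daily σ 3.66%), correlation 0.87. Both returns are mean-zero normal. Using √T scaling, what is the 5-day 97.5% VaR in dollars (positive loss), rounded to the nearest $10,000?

$28,610,000

σ_p = √(0.48²·0.64² + 0.52²·3.66² + 2·0.87·0.48·0.52·0.64·3.66) = 2.176%.
σ_{5d} = 2.176% × √5 = 4.866%.
z(97.5%) = 1.960.
VaR = 1.960 × 4.866% = 9.537%; on $300,000,000 that is $28,611,000.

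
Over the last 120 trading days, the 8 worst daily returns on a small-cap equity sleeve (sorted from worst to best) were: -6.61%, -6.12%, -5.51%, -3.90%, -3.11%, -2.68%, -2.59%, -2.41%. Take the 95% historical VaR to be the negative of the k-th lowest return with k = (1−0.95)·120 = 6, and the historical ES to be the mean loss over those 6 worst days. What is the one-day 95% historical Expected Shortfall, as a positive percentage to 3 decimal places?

4.655%

The 6 worst returns sum to -27.93%.
ES = −(-27.93%) / 6 = 4.655%.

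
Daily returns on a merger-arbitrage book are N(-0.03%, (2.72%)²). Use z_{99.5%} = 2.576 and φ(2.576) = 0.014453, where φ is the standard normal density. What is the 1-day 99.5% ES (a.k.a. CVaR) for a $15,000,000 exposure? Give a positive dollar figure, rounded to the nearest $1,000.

$1,184,000

Tail multiplier: φ(z)/(1−α) = 0.014453 / 0.005 = 2.891.
ES = −(-0.03%) + 2.72% × 2.891 = 7.894%.
On $15,000,000: 0.07894 × $15,000,000 = $1,184,100.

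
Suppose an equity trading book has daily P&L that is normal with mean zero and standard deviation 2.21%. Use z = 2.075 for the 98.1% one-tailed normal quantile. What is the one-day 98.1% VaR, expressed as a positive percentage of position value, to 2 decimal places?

VaR = z·σ = 2.075 × 2.21% = 4.586%.

4.59%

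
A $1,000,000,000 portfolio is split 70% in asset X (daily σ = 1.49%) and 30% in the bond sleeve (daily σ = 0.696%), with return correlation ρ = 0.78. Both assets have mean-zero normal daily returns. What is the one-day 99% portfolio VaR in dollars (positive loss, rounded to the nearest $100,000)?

$28,200,000

σ_p² = 0.7²·1.49² + 0.3²·0.696² + 2·0.78·0.7·0.3·1.49·0.696 = 1.4712 (%²).
σ_p = √1.4712 = 1.213%.
At 99%, z = 2.326.
VaR = 2.326 × 1.213% = 2.821%; on $1,000,000,000 that is $28,210,000.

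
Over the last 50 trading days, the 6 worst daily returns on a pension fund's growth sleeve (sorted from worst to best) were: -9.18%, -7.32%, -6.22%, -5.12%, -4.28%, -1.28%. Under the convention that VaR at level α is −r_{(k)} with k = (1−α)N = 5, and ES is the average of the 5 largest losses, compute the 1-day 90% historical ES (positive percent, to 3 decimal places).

6.424%

The 5 worst returns sum to -32.12%.
ES = −(-32.12%) / 5 = 6.424%.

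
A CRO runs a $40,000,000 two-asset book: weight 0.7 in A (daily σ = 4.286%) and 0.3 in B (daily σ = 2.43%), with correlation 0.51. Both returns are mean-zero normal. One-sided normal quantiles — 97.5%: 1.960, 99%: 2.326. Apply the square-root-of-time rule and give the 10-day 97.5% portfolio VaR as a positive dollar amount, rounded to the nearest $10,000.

$8,500,000

σ_p = √(0.7²·4.286² + 0.3²·2.43² + 2·0.51·0.7·0.3·4.286·2.43) = 3.430%.
σ_{10d} = 3.430% × √10 = 10.847%.
VaR = 1.960 × 10.847% = 21.260%; on $40,000,000 that is $8,504,000.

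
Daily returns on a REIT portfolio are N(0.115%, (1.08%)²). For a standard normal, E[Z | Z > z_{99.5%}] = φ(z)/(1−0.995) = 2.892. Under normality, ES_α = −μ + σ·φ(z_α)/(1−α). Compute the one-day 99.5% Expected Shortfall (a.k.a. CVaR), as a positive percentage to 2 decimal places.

3.01%

ES = −(0.115%) + 1.08% × 2.892 = 3.008%.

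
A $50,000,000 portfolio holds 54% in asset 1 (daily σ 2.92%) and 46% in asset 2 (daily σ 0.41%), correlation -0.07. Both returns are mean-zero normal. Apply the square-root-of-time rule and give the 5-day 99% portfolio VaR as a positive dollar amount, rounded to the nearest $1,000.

$4,096,000

σ_p = √(0.54²·2.92² + 0.46²·0.41² + 2·-0.07·0.54·0.46·2.92·0.41) = 1.575%.
σ_{5d} = 1.575% × √5 = 3.522%.
z(99%) = 2.326.
VaR = 2.326 × 3.522% = 8.192%; on $50,000,000 that is $4,096,000.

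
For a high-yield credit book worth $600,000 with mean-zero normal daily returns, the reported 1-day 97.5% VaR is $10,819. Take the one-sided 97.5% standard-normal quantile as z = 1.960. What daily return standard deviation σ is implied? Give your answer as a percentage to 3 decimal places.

VaR as a fraction: $10,819 / $600,000 = 1.803%.
σ = VaR / z = 1.803% / 1.960 = 0.920%.

0.920%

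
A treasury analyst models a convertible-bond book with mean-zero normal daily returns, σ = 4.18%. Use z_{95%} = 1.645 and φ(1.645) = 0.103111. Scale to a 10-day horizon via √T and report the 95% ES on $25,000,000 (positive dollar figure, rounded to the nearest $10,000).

$6,810,000

σ_{10d} = 4.18% × √10 = 13.218%.
ES multiplier = φ(z)/(1−α) = 0.103111/0.05 = 2.062.
ES = 13.218% × 2.062 = 27.256%; on $25,000,000: $6,814,000.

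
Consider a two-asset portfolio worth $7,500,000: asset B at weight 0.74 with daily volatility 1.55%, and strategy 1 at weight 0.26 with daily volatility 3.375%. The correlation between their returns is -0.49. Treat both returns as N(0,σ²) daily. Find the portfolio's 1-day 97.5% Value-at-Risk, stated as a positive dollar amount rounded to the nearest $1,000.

$154,000

σ_p² = 0.74²·1.55² + 0.26²·3.375² + 2·-0.49·0.74·0.26·1.55·3.375 = 1.0993 (%²).
σ_p = √1.0993 = 1.048%.
At 97.5%, z = 1.960.
VaR = 1.960 × 1.048% = 2.054%; on $7,500,000 that is $154,050.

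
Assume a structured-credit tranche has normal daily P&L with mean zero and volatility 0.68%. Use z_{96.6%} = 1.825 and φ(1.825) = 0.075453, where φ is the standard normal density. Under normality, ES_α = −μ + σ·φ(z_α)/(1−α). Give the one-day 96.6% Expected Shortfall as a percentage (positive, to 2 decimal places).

1.51%

Tail multiplier: φ(z)/(1−α) = 0.075453 / 0.034 = 2.219.
ES = 0.68% × 2.219 = 1.509%.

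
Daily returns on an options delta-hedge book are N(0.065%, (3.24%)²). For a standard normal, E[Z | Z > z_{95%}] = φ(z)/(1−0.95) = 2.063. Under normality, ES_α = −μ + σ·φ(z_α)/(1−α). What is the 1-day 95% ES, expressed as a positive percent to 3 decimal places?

ES = −(0.065%) + 3.24% × 2.063 = 6.619%.

6.619%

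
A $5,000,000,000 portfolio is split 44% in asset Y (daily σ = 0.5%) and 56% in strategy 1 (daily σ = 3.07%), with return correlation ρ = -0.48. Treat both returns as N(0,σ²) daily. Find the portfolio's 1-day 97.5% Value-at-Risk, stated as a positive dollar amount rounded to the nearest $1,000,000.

$159,000,000

σ_p² = 0.44²·0.5² + 0.56²·3.07² + 2·-0.48·0.44·0.56·0.5·3.07 = 2.6410 (%²).
σ_p = √2.6410 = 1.625%.
At 97.5%, z = 1.960.
VaR = 1.960 × 1.625% = 3.185%; on $5,000,000,000 that is $159,250,000.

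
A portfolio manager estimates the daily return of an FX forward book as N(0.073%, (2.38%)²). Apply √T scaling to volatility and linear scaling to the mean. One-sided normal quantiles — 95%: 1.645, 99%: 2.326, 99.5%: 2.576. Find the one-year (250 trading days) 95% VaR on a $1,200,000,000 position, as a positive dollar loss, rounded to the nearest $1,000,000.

σ_{250d} = 2.38% × √250 = 37.631%; μ_{250d} = 250 × 0.073% = 18.250%.
VaR = −(18.250%) + 1.645 × 37.631% = 43.653%.
On $1,200,000,000: 0.43653 × $1,200,000,000 = $523,836,000.

$524,000,000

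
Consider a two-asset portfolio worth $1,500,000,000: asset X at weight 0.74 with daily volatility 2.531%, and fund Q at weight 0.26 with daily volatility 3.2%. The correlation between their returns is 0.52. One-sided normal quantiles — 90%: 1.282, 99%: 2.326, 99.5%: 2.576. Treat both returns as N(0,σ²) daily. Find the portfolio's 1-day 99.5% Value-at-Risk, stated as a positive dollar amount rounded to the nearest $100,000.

σ_p² = 0.74²·2.531² + 0.26²·3.2² + 2·0.52·0.74·0.26·2.531·3.2 = 5.8207 (%²).
σ_p = √5.8207 = 2.413%.
VaR = 2.576 × 2.413% = 6.216%; on $1,500,000,000 that is $93,240,000.

$93,200,000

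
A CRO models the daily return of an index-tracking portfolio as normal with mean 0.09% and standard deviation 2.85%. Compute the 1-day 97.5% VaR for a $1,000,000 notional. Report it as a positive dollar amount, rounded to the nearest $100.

$55,000

At 97.5% one-sided, z = 1.960.
VaR = −μ + z·σ = −(0.09%) + 1.960 × 2.85% = 5.496%.
On $1,000,000: 0.05496 × $1,000,000 = $54,960.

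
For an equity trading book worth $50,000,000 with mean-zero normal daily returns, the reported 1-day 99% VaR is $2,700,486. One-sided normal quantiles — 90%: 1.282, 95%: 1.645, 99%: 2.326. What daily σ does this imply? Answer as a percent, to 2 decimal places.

2.32%

VaR as a fraction: $2,700,486 / $50,000,000 = 5.401%.
σ = VaR / z = 5.401% / 2.326 = 2.322%.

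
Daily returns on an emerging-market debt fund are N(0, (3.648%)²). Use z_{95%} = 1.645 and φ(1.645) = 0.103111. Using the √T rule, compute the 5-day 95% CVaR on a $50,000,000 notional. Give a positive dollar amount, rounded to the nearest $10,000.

$8,410,000

σ_{5d} = 3.648% × √5 = 8.157%.
ES multiplier = φ(z)/(1−α) = 0.103111/0.05 = 2.062.
ES = 8.157% × 2.062 = 16.820%; on $50,000,000: $8,410,000.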